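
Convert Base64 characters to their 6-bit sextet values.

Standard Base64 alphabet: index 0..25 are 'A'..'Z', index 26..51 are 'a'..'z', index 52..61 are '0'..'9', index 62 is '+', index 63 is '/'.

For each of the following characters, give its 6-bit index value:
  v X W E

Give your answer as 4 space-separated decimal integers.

Answer: 47 23 22 4

Derivation:
'v': a..z range, 26 + ord('v') − ord('a') = 47
'X': A..Z range, ord('X') − ord('A') = 23
'W': A..Z range, ord('W') − ord('A') = 22
'E': A..Z range, ord('E') − ord('A') = 4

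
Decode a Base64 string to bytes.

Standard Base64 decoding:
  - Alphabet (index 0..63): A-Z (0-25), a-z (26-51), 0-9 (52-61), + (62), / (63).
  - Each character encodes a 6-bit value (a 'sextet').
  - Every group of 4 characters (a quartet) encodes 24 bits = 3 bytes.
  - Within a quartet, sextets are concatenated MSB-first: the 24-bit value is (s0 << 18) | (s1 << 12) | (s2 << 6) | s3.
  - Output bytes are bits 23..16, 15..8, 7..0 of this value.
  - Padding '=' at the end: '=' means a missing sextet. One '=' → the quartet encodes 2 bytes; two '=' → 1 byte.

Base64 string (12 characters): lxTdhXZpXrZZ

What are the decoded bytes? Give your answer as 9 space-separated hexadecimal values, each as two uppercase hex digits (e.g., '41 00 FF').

After char 0 ('l'=37): chars_in_quartet=1 acc=0x25 bytes_emitted=0
After char 1 ('x'=49): chars_in_quartet=2 acc=0x971 bytes_emitted=0
After char 2 ('T'=19): chars_in_quartet=3 acc=0x25C53 bytes_emitted=0
After char 3 ('d'=29): chars_in_quartet=4 acc=0x9714DD -> emit 97 14 DD, reset; bytes_emitted=3
After char 4 ('h'=33): chars_in_quartet=1 acc=0x21 bytes_emitted=3
After char 5 ('X'=23): chars_in_quartet=2 acc=0x857 bytes_emitted=3
After char 6 ('Z'=25): chars_in_quartet=3 acc=0x215D9 bytes_emitted=3
After char 7 ('p'=41): chars_in_quartet=4 acc=0x857669 -> emit 85 76 69, reset; bytes_emitted=6
After char 8 ('X'=23): chars_in_quartet=1 acc=0x17 bytes_emitted=6
After char 9 ('r'=43): chars_in_quartet=2 acc=0x5EB bytes_emitted=6
After char 10 ('Z'=25): chars_in_quartet=3 acc=0x17AD9 bytes_emitted=6
After char 11 ('Z'=25): chars_in_quartet=4 acc=0x5EB659 -> emit 5E B6 59, reset; bytes_emitted=9

Answer: 97 14 DD 85 76 69 5E B6 59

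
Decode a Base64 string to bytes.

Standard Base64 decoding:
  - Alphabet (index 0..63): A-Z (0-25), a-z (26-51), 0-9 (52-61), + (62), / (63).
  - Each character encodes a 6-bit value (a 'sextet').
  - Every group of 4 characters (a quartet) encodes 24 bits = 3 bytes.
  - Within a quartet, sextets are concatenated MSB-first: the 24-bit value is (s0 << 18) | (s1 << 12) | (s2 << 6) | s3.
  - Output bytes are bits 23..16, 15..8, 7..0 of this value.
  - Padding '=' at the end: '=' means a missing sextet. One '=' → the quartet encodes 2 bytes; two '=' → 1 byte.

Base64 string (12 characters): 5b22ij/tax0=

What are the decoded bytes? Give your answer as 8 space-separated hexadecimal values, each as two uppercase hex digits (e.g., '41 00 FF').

Answer: E5 BD B6 8A 3F ED 6B 1D

Derivation:
After char 0 ('5'=57): chars_in_quartet=1 acc=0x39 bytes_emitted=0
After char 1 ('b'=27): chars_in_quartet=2 acc=0xE5B bytes_emitted=0
After char 2 ('2'=54): chars_in_quartet=3 acc=0x396F6 bytes_emitted=0
After char 3 ('2'=54): chars_in_quartet=4 acc=0xE5BDB6 -> emit E5 BD B6, reset; bytes_emitted=3
After char 4 ('i'=34): chars_in_quartet=1 acc=0x22 bytes_emitted=3
After char 5 ('j'=35): chars_in_quartet=2 acc=0x8A3 bytes_emitted=3
After char 6 ('/'=63): chars_in_quartet=3 acc=0x228FF bytes_emitted=3
After char 7 ('t'=45): chars_in_quartet=4 acc=0x8A3FED -> emit 8A 3F ED, reset; bytes_emitted=6
After char 8 ('a'=26): chars_in_quartet=1 acc=0x1A bytes_emitted=6
After char 9 ('x'=49): chars_in_quartet=2 acc=0x6B1 bytes_emitted=6
After char 10 ('0'=52): chars_in_quartet=3 acc=0x1AC74 bytes_emitted=6
Padding '=': partial quartet acc=0x1AC74 -> emit 6B 1D; bytes_emitted=8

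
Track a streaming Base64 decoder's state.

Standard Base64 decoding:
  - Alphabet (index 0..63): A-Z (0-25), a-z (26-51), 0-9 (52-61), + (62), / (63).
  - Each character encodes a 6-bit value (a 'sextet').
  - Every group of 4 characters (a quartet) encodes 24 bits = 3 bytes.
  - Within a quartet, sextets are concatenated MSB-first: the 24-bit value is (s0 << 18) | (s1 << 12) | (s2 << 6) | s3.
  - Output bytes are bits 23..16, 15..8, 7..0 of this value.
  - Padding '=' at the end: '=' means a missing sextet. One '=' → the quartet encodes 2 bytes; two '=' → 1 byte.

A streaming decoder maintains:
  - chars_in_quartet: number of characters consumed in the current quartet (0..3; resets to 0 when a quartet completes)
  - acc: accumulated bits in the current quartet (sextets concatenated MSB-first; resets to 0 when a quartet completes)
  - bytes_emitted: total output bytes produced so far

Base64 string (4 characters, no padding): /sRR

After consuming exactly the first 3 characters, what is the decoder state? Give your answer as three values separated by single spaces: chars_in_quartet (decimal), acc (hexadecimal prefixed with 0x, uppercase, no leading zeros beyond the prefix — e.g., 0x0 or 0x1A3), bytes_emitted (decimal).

After char 0 ('/'=63): chars_in_quartet=1 acc=0x3F bytes_emitted=0
After char 1 ('s'=44): chars_in_quartet=2 acc=0xFEC bytes_emitted=0
After char 2 ('R'=17): chars_in_quartet=3 acc=0x3FB11 bytes_emitted=0

Answer: 3 0x3FB11 0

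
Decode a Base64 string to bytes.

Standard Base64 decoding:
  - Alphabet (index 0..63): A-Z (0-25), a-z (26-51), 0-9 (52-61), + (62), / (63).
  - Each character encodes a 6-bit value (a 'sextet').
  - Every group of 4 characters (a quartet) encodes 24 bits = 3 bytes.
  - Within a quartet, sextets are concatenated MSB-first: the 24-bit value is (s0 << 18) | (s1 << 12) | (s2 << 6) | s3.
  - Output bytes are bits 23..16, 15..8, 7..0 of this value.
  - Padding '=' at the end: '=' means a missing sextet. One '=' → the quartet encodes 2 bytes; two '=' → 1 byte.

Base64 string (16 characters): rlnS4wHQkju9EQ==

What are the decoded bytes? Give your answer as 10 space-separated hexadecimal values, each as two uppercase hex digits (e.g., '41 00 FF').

After char 0 ('r'=43): chars_in_quartet=1 acc=0x2B bytes_emitted=0
After char 1 ('l'=37): chars_in_quartet=2 acc=0xAE5 bytes_emitted=0
After char 2 ('n'=39): chars_in_quartet=3 acc=0x2B967 bytes_emitted=0
After char 3 ('S'=18): chars_in_quartet=4 acc=0xAE59D2 -> emit AE 59 D2, reset; bytes_emitted=3
After char 4 ('4'=56): chars_in_quartet=1 acc=0x38 bytes_emitted=3
After char 5 ('w'=48): chars_in_quartet=2 acc=0xE30 bytes_emitted=3
After char 6 ('H'=7): chars_in_quartet=3 acc=0x38C07 bytes_emitted=3
After char 7 ('Q'=16): chars_in_quartet=4 acc=0xE301D0 -> emit E3 01 D0, reset; bytes_emitted=6
After char 8 ('k'=36): chars_in_quartet=1 acc=0x24 bytes_emitted=6
After char 9 ('j'=35): chars_in_quartet=2 acc=0x923 bytes_emitted=6
After char 10 ('u'=46): chars_in_quartet=3 acc=0x248EE bytes_emitted=6
After char 11 ('9'=61): chars_in_quartet=4 acc=0x923BBD -> emit 92 3B BD, reset; bytes_emitted=9
After char 12 ('E'=4): chars_in_quartet=1 acc=0x4 bytes_emitted=9
After char 13 ('Q'=16): chars_in_quartet=2 acc=0x110 bytes_emitted=9
Padding '==': partial quartet acc=0x110 -> emit 11; bytes_emitted=10

Answer: AE 59 D2 E3 01 D0 92 3B BD 11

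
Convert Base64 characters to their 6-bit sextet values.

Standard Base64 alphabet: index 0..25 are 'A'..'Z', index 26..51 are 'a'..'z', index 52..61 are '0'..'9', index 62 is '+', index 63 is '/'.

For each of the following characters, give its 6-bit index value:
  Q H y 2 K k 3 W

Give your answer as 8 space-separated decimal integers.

Answer: 16 7 50 54 10 36 55 22

Derivation:
'Q': A..Z range, ord('Q') − ord('A') = 16
'H': A..Z range, ord('H') − ord('A') = 7
'y': a..z range, 26 + ord('y') − ord('a') = 50
'2': 0..9 range, 52 + ord('2') − ord('0') = 54
'K': A..Z range, ord('K') − ord('A') = 10
'k': a..z range, 26 + ord('k') − ord('a') = 36
'3': 0..9 range, 52 + ord('3') − ord('0') = 55
'W': A..Z range, ord('W') − ord('A') = 22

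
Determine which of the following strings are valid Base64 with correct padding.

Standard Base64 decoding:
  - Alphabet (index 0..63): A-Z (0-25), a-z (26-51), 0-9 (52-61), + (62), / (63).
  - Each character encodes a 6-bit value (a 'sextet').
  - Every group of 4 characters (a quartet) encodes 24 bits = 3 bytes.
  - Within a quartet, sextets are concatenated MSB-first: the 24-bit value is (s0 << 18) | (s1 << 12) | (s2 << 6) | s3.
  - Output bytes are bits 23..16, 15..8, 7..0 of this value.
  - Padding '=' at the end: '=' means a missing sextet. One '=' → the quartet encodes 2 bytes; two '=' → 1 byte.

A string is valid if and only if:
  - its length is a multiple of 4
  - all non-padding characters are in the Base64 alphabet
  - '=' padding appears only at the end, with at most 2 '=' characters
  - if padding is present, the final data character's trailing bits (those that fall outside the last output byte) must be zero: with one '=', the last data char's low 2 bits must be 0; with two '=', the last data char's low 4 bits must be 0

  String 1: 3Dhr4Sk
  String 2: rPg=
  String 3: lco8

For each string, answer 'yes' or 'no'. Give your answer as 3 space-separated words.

String 1: '3Dhr4Sk' → invalid (len=7 not mult of 4)
String 2: 'rPg=' → valid
String 3: 'lco8' → valid

Answer: no yes yes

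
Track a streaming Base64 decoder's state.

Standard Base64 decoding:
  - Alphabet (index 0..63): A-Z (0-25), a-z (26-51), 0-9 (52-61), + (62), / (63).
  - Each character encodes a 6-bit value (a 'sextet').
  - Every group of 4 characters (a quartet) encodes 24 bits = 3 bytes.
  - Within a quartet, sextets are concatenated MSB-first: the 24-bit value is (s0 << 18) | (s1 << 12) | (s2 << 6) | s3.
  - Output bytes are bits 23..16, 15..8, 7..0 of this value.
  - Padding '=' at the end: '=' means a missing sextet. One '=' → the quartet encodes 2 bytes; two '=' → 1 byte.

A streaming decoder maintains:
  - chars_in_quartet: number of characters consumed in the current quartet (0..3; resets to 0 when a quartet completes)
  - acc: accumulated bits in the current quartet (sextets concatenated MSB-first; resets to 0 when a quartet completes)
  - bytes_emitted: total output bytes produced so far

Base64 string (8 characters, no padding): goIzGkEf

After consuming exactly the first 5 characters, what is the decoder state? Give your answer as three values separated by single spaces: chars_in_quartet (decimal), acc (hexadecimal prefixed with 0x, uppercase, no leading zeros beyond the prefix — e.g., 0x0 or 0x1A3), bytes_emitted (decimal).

After char 0 ('g'=32): chars_in_quartet=1 acc=0x20 bytes_emitted=0
After char 1 ('o'=40): chars_in_quartet=2 acc=0x828 bytes_emitted=0
After char 2 ('I'=8): chars_in_quartet=3 acc=0x20A08 bytes_emitted=0
After char 3 ('z'=51): chars_in_quartet=4 acc=0x828233 -> emit 82 82 33, reset; bytes_emitted=3
After char 4 ('G'=6): chars_in_quartet=1 acc=0x6 bytes_emitted=3

Answer: 1 0x6 3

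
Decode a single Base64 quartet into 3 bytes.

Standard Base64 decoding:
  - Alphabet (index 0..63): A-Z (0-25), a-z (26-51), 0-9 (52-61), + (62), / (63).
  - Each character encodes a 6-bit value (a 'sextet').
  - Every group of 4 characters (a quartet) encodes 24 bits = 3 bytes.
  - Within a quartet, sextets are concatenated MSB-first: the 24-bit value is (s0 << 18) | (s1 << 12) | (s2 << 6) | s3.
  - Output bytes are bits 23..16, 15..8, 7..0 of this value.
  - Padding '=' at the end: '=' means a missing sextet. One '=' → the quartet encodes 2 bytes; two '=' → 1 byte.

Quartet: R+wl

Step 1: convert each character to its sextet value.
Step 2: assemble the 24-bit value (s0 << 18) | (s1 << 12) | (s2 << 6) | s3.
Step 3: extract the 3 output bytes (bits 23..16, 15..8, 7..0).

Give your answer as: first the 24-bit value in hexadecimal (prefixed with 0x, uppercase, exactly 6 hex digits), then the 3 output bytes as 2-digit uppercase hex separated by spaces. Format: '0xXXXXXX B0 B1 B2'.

Answer: 0x47EC25 47 EC 25

Derivation:
Sextets: R=17, +=62, w=48, l=37
24-bit: (17<<18) | (62<<12) | (48<<6) | 37
      = 0x440000 | 0x03E000 | 0x000C00 | 0x000025
      = 0x47EC25
Bytes: (v>>16)&0xFF=47, (v>>8)&0xFF=EC, v&0xFF=25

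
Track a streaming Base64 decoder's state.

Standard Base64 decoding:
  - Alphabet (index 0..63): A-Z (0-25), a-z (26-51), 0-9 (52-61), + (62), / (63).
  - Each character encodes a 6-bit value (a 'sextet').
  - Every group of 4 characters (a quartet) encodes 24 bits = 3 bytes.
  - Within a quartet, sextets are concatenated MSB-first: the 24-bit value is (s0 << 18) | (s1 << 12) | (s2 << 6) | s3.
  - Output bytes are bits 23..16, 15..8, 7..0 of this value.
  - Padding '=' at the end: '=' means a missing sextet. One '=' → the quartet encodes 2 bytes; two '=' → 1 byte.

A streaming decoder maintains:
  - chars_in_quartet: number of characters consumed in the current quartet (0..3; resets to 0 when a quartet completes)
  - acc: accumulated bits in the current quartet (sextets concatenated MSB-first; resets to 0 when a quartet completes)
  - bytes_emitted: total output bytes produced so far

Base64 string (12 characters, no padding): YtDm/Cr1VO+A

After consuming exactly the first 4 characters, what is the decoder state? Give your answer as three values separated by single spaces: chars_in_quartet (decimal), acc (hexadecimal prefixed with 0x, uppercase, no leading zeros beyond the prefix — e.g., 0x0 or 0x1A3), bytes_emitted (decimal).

After char 0 ('Y'=24): chars_in_quartet=1 acc=0x18 bytes_emitted=0
After char 1 ('t'=45): chars_in_quartet=2 acc=0x62D bytes_emitted=0
After char 2 ('D'=3): chars_in_quartet=3 acc=0x18B43 bytes_emitted=0
After char 3 ('m'=38): chars_in_quartet=4 acc=0x62D0E6 -> emit 62 D0 E6, reset; bytes_emitted=3

Answer: 0 0x0 3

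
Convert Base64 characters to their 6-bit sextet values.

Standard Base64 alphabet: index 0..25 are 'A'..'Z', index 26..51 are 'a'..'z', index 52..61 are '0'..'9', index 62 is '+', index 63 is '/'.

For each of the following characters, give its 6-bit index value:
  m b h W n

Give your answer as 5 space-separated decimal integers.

'm': a..z range, 26 + ord('m') − ord('a') = 38
'b': a..z range, 26 + ord('b') − ord('a') = 27
'h': a..z range, 26 + ord('h') − ord('a') = 33
'W': A..Z range, ord('W') − ord('A') = 22
'n': a..z range, 26 + ord('n') − ord('a') = 39

Answer: 38 27 33 22 39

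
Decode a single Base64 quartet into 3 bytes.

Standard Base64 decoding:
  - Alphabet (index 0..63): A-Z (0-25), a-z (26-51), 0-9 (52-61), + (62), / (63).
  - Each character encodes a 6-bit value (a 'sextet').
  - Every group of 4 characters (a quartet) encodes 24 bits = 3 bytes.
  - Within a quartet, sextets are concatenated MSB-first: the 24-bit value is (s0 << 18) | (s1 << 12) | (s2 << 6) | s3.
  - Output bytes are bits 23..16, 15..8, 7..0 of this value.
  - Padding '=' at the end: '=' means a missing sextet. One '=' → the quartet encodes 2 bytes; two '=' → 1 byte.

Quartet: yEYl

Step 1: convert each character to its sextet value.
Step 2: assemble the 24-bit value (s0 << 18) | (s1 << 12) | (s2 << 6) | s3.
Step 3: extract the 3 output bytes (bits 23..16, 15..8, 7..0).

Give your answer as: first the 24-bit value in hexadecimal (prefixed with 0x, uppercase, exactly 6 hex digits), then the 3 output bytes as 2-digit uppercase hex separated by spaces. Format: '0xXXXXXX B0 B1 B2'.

Sextets: y=50, E=4, Y=24, l=37
24-bit: (50<<18) | (4<<12) | (24<<6) | 37
      = 0xC80000 | 0x004000 | 0x000600 | 0x000025
      = 0xC84625
Bytes: (v>>16)&0xFF=C8, (v>>8)&0xFF=46, v&0xFF=25

Answer: 0xC84625 C8 46 25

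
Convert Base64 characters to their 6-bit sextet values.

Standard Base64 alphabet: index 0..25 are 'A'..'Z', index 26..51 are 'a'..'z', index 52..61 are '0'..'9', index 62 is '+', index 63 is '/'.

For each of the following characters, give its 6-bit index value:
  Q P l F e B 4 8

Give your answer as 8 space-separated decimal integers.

'Q': A..Z range, ord('Q') − ord('A') = 16
'P': A..Z range, ord('P') − ord('A') = 15
'l': a..z range, 26 + ord('l') − ord('a') = 37
'F': A..Z range, ord('F') − ord('A') = 5
'e': a..z range, 26 + ord('e') − ord('a') = 30
'B': A..Z range, ord('B') − ord('A') = 1
'4': 0..9 range, 52 + ord('4') − ord('0') = 56
'8': 0..9 range, 52 + ord('8') − ord('0') = 60

Answer: 16 15 37 5 30 1 56 60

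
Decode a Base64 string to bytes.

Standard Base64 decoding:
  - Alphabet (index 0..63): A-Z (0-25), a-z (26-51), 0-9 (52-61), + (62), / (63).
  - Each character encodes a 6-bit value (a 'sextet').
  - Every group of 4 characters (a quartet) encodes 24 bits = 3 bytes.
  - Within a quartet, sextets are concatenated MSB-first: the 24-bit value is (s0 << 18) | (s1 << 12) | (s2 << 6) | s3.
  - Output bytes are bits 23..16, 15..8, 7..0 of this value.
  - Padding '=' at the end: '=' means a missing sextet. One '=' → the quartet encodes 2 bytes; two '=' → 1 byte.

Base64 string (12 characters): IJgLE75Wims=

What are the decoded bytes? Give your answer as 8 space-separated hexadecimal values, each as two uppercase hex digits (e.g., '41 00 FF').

After char 0 ('I'=8): chars_in_quartet=1 acc=0x8 bytes_emitted=0
After char 1 ('J'=9): chars_in_quartet=2 acc=0x209 bytes_emitted=0
After char 2 ('g'=32): chars_in_quartet=3 acc=0x8260 bytes_emitted=0
After char 3 ('L'=11): chars_in_quartet=4 acc=0x20980B -> emit 20 98 0B, reset; bytes_emitted=3
After char 4 ('E'=4): chars_in_quartet=1 acc=0x4 bytes_emitted=3
After char 5 ('7'=59): chars_in_quartet=2 acc=0x13B bytes_emitted=3
After char 6 ('5'=57): chars_in_quartet=3 acc=0x4EF9 bytes_emitted=3
After char 7 ('W'=22): chars_in_quartet=4 acc=0x13BE56 -> emit 13 BE 56, reset; bytes_emitted=6
After char 8 ('i'=34): chars_in_quartet=1 acc=0x22 bytes_emitted=6
After char 9 ('m'=38): chars_in_quartet=2 acc=0x8A6 bytes_emitted=6
After char 10 ('s'=44): chars_in_quartet=3 acc=0x229AC bytes_emitted=6
Padding '=': partial quartet acc=0x229AC -> emit 8A 6B; bytes_emitted=8

Answer: 20 98 0B 13 BE 56 8A 6B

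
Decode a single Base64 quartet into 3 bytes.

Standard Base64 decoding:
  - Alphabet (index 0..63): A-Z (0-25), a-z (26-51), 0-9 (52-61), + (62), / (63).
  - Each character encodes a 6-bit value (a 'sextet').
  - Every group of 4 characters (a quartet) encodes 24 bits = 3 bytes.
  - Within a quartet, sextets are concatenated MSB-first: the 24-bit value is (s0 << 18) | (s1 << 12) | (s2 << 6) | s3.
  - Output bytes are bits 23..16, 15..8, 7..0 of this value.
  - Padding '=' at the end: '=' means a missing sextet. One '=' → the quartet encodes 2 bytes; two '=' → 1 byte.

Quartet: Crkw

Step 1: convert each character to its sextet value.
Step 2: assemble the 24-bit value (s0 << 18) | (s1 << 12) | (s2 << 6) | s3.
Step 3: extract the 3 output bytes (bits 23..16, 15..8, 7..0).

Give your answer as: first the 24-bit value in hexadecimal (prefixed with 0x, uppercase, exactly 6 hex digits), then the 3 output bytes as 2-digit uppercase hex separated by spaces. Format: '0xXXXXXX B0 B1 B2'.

Answer: 0x0AB930 0A B9 30

Derivation:
Sextets: C=2, r=43, k=36, w=48
24-bit: (2<<18) | (43<<12) | (36<<6) | 48
      = 0x080000 | 0x02B000 | 0x000900 | 0x000030
      = 0x0AB930
Bytes: (v>>16)&0xFF=0A, (v>>8)&0xFF=B9, v&0xFF=30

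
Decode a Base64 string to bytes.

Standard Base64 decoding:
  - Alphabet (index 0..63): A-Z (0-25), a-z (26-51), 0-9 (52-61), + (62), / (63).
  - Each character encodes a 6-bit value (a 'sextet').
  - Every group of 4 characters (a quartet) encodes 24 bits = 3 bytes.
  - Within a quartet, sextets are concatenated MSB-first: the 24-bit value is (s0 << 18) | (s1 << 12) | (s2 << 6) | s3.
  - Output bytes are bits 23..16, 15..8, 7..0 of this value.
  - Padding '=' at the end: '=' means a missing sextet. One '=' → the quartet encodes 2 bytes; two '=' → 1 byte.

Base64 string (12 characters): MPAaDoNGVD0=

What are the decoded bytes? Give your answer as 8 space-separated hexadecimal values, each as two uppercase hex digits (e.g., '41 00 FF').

After char 0 ('M'=12): chars_in_quartet=1 acc=0xC bytes_emitted=0
After char 1 ('P'=15): chars_in_quartet=2 acc=0x30F bytes_emitted=0
After char 2 ('A'=0): chars_in_quartet=3 acc=0xC3C0 bytes_emitted=0
After char 3 ('a'=26): chars_in_quartet=4 acc=0x30F01A -> emit 30 F0 1A, reset; bytes_emitted=3
After char 4 ('D'=3): chars_in_quartet=1 acc=0x3 bytes_emitted=3
After char 5 ('o'=40): chars_in_quartet=2 acc=0xE8 bytes_emitted=3
After char 6 ('N'=13): chars_in_quartet=3 acc=0x3A0D bytes_emitted=3
After char 7 ('G'=6): chars_in_quartet=4 acc=0xE8346 -> emit 0E 83 46, reset; bytes_emitted=6
After char 8 ('V'=21): chars_in_quartet=1 acc=0x15 bytes_emitted=6
After char 9 ('D'=3): chars_in_quartet=2 acc=0x543 bytes_emitted=6
After char 10 ('0'=52): chars_in_quartet=3 acc=0x150F4 bytes_emitted=6
Padding '=': partial quartet acc=0x150F4 -> emit 54 3D; bytes_emitted=8

Answer: 30 F0 1A 0E 83 46 54 3D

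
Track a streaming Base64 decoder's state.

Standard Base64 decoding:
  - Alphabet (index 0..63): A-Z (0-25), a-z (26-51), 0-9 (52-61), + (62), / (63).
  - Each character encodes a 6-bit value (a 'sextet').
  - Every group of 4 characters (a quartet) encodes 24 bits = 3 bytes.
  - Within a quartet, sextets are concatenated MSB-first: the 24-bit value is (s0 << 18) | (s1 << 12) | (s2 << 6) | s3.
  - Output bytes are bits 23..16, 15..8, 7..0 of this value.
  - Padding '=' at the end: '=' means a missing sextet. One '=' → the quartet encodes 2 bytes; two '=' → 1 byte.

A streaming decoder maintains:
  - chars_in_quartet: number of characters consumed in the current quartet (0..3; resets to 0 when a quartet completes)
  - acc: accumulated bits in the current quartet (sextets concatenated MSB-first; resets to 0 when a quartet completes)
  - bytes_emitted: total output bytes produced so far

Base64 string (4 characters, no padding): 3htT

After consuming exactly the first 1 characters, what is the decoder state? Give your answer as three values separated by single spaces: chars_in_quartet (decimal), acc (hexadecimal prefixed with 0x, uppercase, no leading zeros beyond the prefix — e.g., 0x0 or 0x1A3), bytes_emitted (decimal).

Answer: 1 0x37 0

Derivation:
After char 0 ('3'=55): chars_in_quartet=1 acc=0x37 bytes_emitted=0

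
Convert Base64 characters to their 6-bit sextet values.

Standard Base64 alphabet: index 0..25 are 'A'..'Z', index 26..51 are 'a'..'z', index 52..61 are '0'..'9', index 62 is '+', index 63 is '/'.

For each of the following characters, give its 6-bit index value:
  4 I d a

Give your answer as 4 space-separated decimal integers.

'4': 0..9 range, 52 + ord('4') − ord('0') = 56
'I': A..Z range, ord('I') − ord('A') = 8
'd': a..z range, 26 + ord('d') − ord('a') = 29
'a': a..z range, 26 + ord('a') − ord('a') = 26

Answer: 56 8 29 26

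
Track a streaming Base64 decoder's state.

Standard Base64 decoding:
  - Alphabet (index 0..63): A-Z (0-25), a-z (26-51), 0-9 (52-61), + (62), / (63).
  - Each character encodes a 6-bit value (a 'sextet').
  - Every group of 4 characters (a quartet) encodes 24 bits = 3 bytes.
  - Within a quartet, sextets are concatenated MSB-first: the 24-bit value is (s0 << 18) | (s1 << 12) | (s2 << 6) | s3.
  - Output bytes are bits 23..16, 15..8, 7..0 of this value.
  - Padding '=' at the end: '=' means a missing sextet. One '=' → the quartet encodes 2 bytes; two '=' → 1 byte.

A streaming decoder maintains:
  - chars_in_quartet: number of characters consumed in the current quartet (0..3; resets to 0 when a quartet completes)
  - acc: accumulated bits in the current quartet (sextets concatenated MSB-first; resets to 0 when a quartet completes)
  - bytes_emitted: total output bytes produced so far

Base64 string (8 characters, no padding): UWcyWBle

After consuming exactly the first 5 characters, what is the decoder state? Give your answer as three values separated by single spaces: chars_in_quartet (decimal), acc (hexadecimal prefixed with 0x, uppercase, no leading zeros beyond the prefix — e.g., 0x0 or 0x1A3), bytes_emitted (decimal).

After char 0 ('U'=20): chars_in_quartet=1 acc=0x14 bytes_emitted=0
After char 1 ('W'=22): chars_in_quartet=2 acc=0x516 bytes_emitted=0
After char 2 ('c'=28): chars_in_quartet=3 acc=0x1459C bytes_emitted=0
After char 3 ('y'=50): chars_in_quartet=4 acc=0x516732 -> emit 51 67 32, reset; bytes_emitted=3
After char 4 ('W'=22): chars_in_quartet=1 acc=0x16 bytes_emitted=3

Answer: 1 0x16 3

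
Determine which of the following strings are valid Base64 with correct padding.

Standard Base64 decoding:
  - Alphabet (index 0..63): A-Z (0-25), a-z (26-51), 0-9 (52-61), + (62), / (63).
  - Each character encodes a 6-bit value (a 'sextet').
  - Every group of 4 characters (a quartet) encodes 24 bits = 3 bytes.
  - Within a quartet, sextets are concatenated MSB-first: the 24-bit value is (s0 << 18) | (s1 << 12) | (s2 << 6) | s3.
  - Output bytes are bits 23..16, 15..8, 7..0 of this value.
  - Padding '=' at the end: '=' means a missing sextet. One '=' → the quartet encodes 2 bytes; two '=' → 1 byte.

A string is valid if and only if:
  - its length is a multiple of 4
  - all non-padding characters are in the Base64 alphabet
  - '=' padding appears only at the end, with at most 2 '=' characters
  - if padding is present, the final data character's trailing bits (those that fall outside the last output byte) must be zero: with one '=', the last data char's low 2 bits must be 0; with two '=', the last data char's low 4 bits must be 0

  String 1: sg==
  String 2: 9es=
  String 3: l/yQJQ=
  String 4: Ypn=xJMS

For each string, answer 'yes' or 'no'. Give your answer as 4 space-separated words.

Answer: yes yes no no

Derivation:
String 1: 'sg==' → valid
String 2: '9es=' → valid
String 3: 'l/yQJQ=' → invalid (len=7 not mult of 4)
String 4: 'Ypn=xJMS' → invalid (bad char(s): ['=']; '=' in middle)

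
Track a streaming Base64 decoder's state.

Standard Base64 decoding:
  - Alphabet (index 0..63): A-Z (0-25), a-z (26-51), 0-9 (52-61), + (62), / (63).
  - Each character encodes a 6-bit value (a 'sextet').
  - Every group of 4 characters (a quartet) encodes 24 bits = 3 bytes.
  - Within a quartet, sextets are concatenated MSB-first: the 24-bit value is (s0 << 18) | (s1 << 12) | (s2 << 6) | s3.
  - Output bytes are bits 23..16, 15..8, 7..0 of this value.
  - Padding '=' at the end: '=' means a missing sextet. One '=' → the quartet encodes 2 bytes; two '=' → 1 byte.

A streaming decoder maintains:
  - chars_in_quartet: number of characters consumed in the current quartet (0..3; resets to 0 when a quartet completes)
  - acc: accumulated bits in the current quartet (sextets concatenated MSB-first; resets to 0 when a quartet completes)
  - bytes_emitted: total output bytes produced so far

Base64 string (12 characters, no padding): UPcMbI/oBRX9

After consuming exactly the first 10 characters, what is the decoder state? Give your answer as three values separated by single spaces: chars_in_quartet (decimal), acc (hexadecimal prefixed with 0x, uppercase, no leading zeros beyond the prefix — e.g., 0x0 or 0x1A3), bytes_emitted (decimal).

After char 0 ('U'=20): chars_in_quartet=1 acc=0x14 bytes_emitted=0
After char 1 ('P'=15): chars_in_quartet=2 acc=0x50F bytes_emitted=0
After char 2 ('c'=28): chars_in_quartet=3 acc=0x143DC bytes_emitted=0
After char 3 ('M'=12): chars_in_quartet=4 acc=0x50F70C -> emit 50 F7 0C, reset; bytes_emitted=3
After char 4 ('b'=27): chars_in_quartet=1 acc=0x1B bytes_emitted=3
After char 5 ('I'=8): chars_in_quartet=2 acc=0x6C8 bytes_emitted=3
After char 6 ('/'=63): chars_in_quartet=3 acc=0x1B23F bytes_emitted=3
After char 7 ('o'=40): chars_in_quartet=4 acc=0x6C8FE8 -> emit 6C 8F E8, reset; bytes_emitted=6
After char 8 ('B'=1): chars_in_quartet=1 acc=0x1 bytes_emitted=6
After char 9 ('R'=17): chars_in_quartet=2 acc=0x51 bytes_emitted=6

Answer: 2 0x51 6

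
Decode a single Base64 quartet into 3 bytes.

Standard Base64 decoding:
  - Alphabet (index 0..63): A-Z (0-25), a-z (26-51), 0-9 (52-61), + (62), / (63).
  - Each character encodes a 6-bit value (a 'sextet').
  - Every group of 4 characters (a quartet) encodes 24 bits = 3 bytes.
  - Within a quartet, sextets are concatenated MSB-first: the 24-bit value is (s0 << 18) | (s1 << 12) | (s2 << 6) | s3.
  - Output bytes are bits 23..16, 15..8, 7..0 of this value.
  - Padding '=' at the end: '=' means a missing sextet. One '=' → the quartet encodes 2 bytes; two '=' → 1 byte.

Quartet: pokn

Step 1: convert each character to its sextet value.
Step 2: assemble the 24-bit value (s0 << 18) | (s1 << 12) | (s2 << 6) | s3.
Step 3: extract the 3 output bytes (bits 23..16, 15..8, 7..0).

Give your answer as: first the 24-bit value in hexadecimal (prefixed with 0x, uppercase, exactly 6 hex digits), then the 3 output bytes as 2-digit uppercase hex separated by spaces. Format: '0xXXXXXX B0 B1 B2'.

Sextets: p=41, o=40, k=36, n=39
24-bit: (41<<18) | (40<<12) | (36<<6) | 39
      = 0xA40000 | 0x028000 | 0x000900 | 0x000027
      = 0xA68927
Bytes: (v>>16)&0xFF=A6, (v>>8)&0xFF=89, v&0xFF=27

Answer: 0xA68927 A6 89 27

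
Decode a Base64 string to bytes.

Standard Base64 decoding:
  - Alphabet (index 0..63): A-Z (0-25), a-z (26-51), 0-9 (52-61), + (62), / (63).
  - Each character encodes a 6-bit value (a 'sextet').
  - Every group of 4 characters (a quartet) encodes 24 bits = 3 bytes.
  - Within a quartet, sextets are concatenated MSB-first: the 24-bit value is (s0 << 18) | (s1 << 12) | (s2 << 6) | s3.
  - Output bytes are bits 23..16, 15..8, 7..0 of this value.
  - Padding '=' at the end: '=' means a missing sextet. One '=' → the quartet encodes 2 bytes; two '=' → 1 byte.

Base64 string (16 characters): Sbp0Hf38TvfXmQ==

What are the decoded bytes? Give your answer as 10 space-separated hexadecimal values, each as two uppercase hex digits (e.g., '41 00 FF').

Answer: 49 BA 74 1D FD FC 4E F7 D7 99

Derivation:
After char 0 ('S'=18): chars_in_quartet=1 acc=0x12 bytes_emitted=0
After char 1 ('b'=27): chars_in_quartet=2 acc=0x49B bytes_emitted=0
After char 2 ('p'=41): chars_in_quartet=3 acc=0x126E9 bytes_emitted=0
After char 3 ('0'=52): chars_in_quartet=4 acc=0x49BA74 -> emit 49 BA 74, reset; bytes_emitted=3
After char 4 ('H'=7): chars_in_quartet=1 acc=0x7 bytes_emitted=3
After char 5 ('f'=31): chars_in_quartet=2 acc=0x1DF bytes_emitted=3
After char 6 ('3'=55): chars_in_quartet=3 acc=0x77F7 bytes_emitted=3
After char 7 ('8'=60): chars_in_quartet=4 acc=0x1DFDFC -> emit 1D FD FC, reset; bytes_emitted=6
After char 8 ('T'=19): chars_in_quartet=1 acc=0x13 bytes_emitted=6
After char 9 ('v'=47): chars_in_quartet=2 acc=0x4EF bytes_emitted=6
After char 10 ('f'=31): chars_in_quartet=3 acc=0x13BDF bytes_emitted=6
After char 11 ('X'=23): chars_in_quartet=4 acc=0x4EF7D7 -> emit 4E F7 D7, reset; bytes_emitted=9
After char 12 ('m'=38): chars_in_quartet=1 acc=0x26 bytes_emitted=9
After char 13 ('Q'=16): chars_in_quartet=2 acc=0x990 bytes_emitted=9
Padding '==': partial quartet acc=0x990 -> emit 99; bytes_emitted=10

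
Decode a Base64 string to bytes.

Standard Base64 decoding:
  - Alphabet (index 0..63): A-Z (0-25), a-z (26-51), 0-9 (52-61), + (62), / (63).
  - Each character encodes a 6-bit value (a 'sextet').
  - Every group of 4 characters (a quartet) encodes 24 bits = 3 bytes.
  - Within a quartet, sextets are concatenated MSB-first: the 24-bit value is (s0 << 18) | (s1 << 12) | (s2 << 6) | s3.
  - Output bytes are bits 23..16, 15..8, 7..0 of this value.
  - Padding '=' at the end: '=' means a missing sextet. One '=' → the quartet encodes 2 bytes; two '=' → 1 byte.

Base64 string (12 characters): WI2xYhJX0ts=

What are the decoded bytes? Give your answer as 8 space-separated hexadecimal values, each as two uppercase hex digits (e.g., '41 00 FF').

After char 0 ('W'=22): chars_in_quartet=1 acc=0x16 bytes_emitted=0
After char 1 ('I'=8): chars_in_quartet=2 acc=0x588 bytes_emitted=0
After char 2 ('2'=54): chars_in_quartet=3 acc=0x16236 bytes_emitted=0
After char 3 ('x'=49): chars_in_quartet=4 acc=0x588DB1 -> emit 58 8D B1, reset; bytes_emitted=3
After char 4 ('Y'=24): chars_in_quartet=1 acc=0x18 bytes_emitted=3
After char 5 ('h'=33): chars_in_quartet=2 acc=0x621 bytes_emitted=3
After char 6 ('J'=9): chars_in_quartet=3 acc=0x18849 bytes_emitted=3
After char 7 ('X'=23): chars_in_quartet=4 acc=0x621257 -> emit 62 12 57, reset; bytes_emitted=6
After char 8 ('0'=52): chars_in_quartet=1 acc=0x34 bytes_emitted=6
After char 9 ('t'=45): chars_in_quartet=2 acc=0xD2D bytes_emitted=6
After char 10 ('s'=44): chars_in_quartet=3 acc=0x34B6C bytes_emitted=6
Padding '=': partial quartet acc=0x34B6C -> emit D2 DB; bytes_emitted=8

Answer: 58 8D B1 62 12 57 D2 DB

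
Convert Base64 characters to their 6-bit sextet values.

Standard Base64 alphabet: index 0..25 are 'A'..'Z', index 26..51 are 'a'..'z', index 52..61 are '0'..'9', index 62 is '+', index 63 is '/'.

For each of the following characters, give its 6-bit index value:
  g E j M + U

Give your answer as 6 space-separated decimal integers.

Answer: 32 4 35 12 62 20

Derivation:
'g': a..z range, 26 + ord('g') − ord('a') = 32
'E': A..Z range, ord('E') − ord('A') = 4
'j': a..z range, 26 + ord('j') − ord('a') = 35
'M': A..Z range, ord('M') − ord('A') = 12
'+': index 62
'U': A..Z range, ord('U') − ord('A') = 20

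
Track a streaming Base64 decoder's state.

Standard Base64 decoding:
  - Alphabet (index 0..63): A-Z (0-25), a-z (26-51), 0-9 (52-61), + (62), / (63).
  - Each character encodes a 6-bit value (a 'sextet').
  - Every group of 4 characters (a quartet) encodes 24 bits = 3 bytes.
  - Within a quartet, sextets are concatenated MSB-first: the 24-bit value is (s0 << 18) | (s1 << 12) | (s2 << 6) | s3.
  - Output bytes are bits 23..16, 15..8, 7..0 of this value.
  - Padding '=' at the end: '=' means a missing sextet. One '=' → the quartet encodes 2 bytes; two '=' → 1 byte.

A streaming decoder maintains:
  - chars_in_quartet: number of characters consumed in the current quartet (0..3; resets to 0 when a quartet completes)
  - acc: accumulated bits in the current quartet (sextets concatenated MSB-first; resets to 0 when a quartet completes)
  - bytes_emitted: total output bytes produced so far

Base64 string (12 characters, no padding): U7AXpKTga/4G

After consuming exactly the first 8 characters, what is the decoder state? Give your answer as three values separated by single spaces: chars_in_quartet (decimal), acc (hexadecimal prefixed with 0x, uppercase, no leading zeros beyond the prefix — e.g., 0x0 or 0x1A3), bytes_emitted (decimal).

After char 0 ('U'=20): chars_in_quartet=1 acc=0x14 bytes_emitted=0
After char 1 ('7'=59): chars_in_quartet=2 acc=0x53B bytes_emitted=0
After char 2 ('A'=0): chars_in_quartet=3 acc=0x14EC0 bytes_emitted=0
After char 3 ('X'=23): chars_in_quartet=4 acc=0x53B017 -> emit 53 B0 17, reset; bytes_emitted=3
After char 4 ('p'=41): chars_in_quartet=1 acc=0x29 bytes_emitted=3
After char 5 ('K'=10): chars_in_quartet=2 acc=0xA4A bytes_emitted=3
After char 6 ('T'=19): chars_in_quartet=3 acc=0x29293 bytes_emitted=3
After char 7 ('g'=32): chars_in_quartet=4 acc=0xA4A4E0 -> emit A4 A4 E0, reset; bytes_emitted=6

Answer: 0 0x0 6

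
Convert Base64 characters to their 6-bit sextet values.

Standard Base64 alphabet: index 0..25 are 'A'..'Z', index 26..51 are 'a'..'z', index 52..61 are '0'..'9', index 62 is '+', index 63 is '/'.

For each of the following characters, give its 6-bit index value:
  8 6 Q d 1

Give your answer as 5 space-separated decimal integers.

Answer: 60 58 16 29 53

Derivation:
'8': 0..9 range, 52 + ord('8') − ord('0') = 60
'6': 0..9 range, 52 + ord('6') − ord('0') = 58
'Q': A..Z range, ord('Q') − ord('A') = 16
'd': a..z range, 26 + ord('d') − ord('a') = 29
'1': 0..9 range, 52 + ord('1') − ord('0') = 53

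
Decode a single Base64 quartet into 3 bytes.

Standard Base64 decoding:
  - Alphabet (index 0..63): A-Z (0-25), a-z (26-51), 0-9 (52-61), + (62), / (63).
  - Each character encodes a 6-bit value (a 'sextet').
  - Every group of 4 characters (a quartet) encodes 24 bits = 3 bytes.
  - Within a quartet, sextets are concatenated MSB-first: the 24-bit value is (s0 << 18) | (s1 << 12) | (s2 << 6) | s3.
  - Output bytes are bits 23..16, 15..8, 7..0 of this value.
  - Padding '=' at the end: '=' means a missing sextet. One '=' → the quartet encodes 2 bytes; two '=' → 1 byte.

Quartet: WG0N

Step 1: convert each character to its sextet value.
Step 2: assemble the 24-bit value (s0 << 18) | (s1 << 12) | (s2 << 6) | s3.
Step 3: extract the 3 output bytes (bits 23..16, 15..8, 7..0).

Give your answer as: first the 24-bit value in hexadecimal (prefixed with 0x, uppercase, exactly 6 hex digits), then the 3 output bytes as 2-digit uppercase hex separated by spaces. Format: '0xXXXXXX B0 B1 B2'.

Answer: 0x586D0D 58 6D 0D

Derivation:
Sextets: W=22, G=6, 0=52, N=13
24-bit: (22<<18) | (6<<12) | (52<<6) | 13
      = 0x580000 | 0x006000 | 0x000D00 | 0x00000D
      = 0x586D0D
Bytes: (v>>16)&0xFF=58, (v>>8)&0xFF=6D, v&0xFF=0D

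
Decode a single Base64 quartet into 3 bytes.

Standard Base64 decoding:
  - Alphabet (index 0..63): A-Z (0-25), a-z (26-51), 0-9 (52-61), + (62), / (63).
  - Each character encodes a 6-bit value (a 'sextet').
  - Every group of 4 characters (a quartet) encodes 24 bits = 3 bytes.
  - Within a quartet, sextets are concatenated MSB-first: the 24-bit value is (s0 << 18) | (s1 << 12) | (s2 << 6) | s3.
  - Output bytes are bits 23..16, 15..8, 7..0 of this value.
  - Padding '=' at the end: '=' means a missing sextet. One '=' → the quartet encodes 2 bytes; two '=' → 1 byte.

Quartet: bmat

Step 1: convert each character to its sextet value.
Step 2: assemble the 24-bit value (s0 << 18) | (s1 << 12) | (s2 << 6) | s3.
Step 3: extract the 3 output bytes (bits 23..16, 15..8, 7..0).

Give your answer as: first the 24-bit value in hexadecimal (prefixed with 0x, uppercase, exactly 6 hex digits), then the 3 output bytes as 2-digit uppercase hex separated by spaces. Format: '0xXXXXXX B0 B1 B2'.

Sextets: b=27, m=38, a=26, t=45
24-bit: (27<<18) | (38<<12) | (26<<6) | 45
      = 0x6C0000 | 0x026000 | 0x000680 | 0x00002D
      = 0x6E66AD
Bytes: (v>>16)&0xFF=6E, (v>>8)&0xFF=66, v&0xFF=AD

Answer: 0x6E66AD 6E 66 AD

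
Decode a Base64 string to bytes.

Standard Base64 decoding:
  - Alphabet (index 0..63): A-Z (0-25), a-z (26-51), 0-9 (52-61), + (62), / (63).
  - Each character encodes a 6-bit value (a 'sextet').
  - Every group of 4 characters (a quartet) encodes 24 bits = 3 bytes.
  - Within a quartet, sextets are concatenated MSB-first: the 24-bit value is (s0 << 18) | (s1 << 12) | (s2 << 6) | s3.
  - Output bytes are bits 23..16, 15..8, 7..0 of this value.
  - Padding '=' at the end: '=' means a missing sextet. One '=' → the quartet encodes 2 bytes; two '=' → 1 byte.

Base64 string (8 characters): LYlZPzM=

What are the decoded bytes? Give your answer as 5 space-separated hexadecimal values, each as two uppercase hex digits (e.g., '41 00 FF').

After char 0 ('L'=11): chars_in_quartet=1 acc=0xB bytes_emitted=0
After char 1 ('Y'=24): chars_in_quartet=2 acc=0x2D8 bytes_emitted=0
After char 2 ('l'=37): chars_in_quartet=3 acc=0xB625 bytes_emitted=0
After char 3 ('Z'=25): chars_in_quartet=4 acc=0x2D8959 -> emit 2D 89 59, reset; bytes_emitted=3
After char 4 ('P'=15): chars_in_quartet=1 acc=0xF bytes_emitted=3
After char 5 ('z'=51): chars_in_quartet=2 acc=0x3F3 bytes_emitted=3
After char 6 ('M'=12): chars_in_quartet=3 acc=0xFCCC bytes_emitted=3
Padding '=': partial quartet acc=0xFCCC -> emit 3F 33; bytes_emitted=5

Answer: 2D 89 59 3F 33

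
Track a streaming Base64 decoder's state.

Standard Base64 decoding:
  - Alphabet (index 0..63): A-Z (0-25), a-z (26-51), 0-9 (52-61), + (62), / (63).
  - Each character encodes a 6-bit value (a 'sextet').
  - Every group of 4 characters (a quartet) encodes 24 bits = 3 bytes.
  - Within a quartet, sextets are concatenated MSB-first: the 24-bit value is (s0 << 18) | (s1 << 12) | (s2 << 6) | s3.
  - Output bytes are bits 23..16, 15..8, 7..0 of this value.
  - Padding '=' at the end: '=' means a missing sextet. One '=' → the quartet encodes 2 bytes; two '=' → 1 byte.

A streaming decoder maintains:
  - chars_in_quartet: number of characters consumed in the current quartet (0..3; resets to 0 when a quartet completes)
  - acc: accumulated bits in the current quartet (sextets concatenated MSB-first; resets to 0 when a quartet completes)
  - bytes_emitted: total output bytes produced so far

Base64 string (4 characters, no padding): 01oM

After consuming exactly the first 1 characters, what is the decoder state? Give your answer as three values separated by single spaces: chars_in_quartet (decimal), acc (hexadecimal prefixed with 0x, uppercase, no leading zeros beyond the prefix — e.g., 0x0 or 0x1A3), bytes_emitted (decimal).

After char 0 ('0'=52): chars_in_quartet=1 acc=0x34 bytes_emitted=0

Answer: 1 0x34 0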